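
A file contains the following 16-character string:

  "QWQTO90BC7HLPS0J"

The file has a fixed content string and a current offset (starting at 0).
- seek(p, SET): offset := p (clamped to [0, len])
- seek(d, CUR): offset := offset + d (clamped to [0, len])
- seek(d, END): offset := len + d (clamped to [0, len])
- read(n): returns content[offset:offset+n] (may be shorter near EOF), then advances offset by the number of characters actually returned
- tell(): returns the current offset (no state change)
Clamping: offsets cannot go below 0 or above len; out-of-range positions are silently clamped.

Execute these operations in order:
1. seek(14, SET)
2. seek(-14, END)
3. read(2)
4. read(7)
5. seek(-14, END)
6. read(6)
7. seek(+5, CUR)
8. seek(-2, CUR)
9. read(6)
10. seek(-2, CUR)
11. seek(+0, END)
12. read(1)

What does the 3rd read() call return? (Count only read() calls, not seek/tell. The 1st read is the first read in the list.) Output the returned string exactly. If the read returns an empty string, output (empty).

Answer: QTO90B

Derivation:
After 1 (seek(14, SET)): offset=14
After 2 (seek(-14, END)): offset=2
After 3 (read(2)): returned 'QT', offset=4
After 4 (read(7)): returned 'O90BC7H', offset=11
After 5 (seek(-14, END)): offset=2
After 6 (read(6)): returned 'QTO90B', offset=8
After 7 (seek(+5, CUR)): offset=13
After 8 (seek(-2, CUR)): offset=11
After 9 (read(6)): returned 'LPS0J', offset=16
After 10 (seek(-2, CUR)): offset=14
After 11 (seek(+0, END)): offset=16
After 12 (read(1)): returned '', offset=16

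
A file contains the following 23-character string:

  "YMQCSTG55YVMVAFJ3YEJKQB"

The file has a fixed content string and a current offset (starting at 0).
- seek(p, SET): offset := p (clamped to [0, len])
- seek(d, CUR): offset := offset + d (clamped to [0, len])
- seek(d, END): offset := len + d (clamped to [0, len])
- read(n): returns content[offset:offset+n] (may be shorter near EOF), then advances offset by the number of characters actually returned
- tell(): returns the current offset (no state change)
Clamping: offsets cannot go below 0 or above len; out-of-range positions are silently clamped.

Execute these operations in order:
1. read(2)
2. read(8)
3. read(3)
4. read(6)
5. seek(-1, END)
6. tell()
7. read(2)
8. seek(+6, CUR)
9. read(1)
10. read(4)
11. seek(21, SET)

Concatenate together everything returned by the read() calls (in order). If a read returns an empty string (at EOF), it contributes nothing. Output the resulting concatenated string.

After 1 (read(2)): returned 'YM', offset=2
After 2 (read(8)): returned 'QCSTG55Y', offset=10
After 3 (read(3)): returned 'VMV', offset=13
After 4 (read(6)): returned 'AFJ3YE', offset=19
After 5 (seek(-1, END)): offset=22
After 6 (tell()): offset=22
After 7 (read(2)): returned 'B', offset=23
After 8 (seek(+6, CUR)): offset=23
After 9 (read(1)): returned '', offset=23
After 10 (read(4)): returned '', offset=23
After 11 (seek(21, SET)): offset=21

Answer: YMQCSTG55YVMVAFJ3YEB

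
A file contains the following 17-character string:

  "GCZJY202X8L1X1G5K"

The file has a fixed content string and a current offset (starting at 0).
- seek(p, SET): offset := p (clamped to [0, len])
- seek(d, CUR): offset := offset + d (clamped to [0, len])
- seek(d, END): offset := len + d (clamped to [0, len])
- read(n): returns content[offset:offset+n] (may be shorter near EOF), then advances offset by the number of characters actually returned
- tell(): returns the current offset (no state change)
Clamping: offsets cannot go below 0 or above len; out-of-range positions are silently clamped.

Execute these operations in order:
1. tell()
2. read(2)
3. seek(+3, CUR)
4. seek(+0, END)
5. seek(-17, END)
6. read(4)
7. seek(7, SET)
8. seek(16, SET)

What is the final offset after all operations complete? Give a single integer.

After 1 (tell()): offset=0
After 2 (read(2)): returned 'GC', offset=2
After 3 (seek(+3, CUR)): offset=5
After 4 (seek(+0, END)): offset=17
After 5 (seek(-17, END)): offset=0
After 6 (read(4)): returned 'GCZJ', offset=4
After 7 (seek(7, SET)): offset=7
After 8 (seek(16, SET)): offset=16

Answer: 16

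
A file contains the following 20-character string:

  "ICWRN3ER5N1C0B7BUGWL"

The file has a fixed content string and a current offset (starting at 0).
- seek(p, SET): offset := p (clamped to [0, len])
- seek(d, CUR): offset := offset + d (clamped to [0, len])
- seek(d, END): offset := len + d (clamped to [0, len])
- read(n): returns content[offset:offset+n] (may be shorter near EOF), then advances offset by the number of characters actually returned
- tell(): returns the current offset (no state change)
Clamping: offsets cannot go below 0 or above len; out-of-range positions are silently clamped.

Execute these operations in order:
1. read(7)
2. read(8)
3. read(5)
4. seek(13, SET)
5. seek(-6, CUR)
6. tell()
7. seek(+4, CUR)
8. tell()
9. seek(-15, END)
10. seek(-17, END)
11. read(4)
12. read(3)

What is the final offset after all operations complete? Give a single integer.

Answer: 10

Derivation:
After 1 (read(7)): returned 'ICWRN3E', offset=7
After 2 (read(8)): returned 'R5N1C0B7', offset=15
After 3 (read(5)): returned 'BUGWL', offset=20
After 4 (seek(13, SET)): offset=13
After 5 (seek(-6, CUR)): offset=7
After 6 (tell()): offset=7
After 7 (seek(+4, CUR)): offset=11
After 8 (tell()): offset=11
After 9 (seek(-15, END)): offset=5
After 10 (seek(-17, END)): offset=3
After 11 (read(4)): returned 'RN3E', offset=7
After 12 (read(3)): returned 'R5N', offset=10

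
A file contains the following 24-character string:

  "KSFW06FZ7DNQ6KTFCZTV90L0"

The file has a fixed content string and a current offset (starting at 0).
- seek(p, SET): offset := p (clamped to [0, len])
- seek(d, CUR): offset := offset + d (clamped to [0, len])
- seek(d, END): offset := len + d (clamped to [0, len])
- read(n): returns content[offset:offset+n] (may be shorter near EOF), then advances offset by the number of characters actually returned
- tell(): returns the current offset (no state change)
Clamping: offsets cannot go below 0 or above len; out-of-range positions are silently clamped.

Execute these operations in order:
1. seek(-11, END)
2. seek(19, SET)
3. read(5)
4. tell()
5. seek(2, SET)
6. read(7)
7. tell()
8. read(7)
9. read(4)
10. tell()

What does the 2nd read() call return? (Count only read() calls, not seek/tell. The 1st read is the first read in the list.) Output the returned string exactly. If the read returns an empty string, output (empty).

After 1 (seek(-11, END)): offset=13
After 2 (seek(19, SET)): offset=19
After 3 (read(5)): returned 'V90L0', offset=24
After 4 (tell()): offset=24
After 5 (seek(2, SET)): offset=2
After 6 (read(7)): returned 'FW06FZ7', offset=9
After 7 (tell()): offset=9
After 8 (read(7)): returned 'DNQ6KTF', offset=16
After 9 (read(4)): returned 'CZTV', offset=20
After 10 (tell()): offset=20

Answer: FW06FZ7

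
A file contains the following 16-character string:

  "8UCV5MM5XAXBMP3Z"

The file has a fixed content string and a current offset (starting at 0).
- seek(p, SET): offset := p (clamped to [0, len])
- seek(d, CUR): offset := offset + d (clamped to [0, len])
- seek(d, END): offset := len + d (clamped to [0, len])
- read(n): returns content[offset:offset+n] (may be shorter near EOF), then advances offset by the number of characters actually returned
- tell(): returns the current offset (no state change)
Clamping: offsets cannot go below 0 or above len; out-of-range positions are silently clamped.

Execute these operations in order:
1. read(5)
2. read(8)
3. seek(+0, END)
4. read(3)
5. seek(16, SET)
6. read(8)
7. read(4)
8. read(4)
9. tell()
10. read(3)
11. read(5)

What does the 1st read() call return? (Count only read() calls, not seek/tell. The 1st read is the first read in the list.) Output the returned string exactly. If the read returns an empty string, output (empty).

After 1 (read(5)): returned '8UCV5', offset=5
After 2 (read(8)): returned 'MM5XAXBM', offset=13
After 3 (seek(+0, END)): offset=16
After 4 (read(3)): returned '', offset=16
After 5 (seek(16, SET)): offset=16
After 6 (read(8)): returned '', offset=16
After 7 (read(4)): returned '', offset=16
After 8 (read(4)): returned '', offset=16
After 9 (tell()): offset=16
After 10 (read(3)): returned '', offset=16
After 11 (read(5)): returned '', offset=16

Answer: 8UCV5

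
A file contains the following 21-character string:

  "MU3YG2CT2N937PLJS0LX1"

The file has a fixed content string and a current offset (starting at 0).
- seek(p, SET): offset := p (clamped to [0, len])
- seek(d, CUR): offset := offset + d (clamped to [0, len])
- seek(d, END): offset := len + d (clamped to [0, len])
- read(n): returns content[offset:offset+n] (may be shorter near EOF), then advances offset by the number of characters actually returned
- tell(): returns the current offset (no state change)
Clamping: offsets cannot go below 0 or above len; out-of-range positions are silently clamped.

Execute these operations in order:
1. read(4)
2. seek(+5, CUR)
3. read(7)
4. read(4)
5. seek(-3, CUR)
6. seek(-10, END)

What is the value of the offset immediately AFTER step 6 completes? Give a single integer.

After 1 (read(4)): returned 'MU3Y', offset=4
After 2 (seek(+5, CUR)): offset=9
After 3 (read(7)): returned 'N937PLJ', offset=16
After 4 (read(4)): returned 'S0LX', offset=20
After 5 (seek(-3, CUR)): offset=17
After 6 (seek(-10, END)): offset=11

Answer: 11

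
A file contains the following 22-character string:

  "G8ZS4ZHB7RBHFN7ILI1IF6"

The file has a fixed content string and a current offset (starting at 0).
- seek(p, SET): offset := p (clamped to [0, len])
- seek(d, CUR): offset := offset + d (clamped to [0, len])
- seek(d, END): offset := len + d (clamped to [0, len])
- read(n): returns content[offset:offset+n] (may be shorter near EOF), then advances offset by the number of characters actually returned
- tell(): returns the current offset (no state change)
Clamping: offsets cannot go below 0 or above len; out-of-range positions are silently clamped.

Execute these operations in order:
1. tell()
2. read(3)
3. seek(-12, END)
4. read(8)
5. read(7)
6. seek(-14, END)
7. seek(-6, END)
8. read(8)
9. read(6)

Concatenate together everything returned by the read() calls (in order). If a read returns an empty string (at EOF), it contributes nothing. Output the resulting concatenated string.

Answer: G8ZBHFN7ILI1IF6LI1IF6

Derivation:
After 1 (tell()): offset=0
After 2 (read(3)): returned 'G8Z', offset=3
After 3 (seek(-12, END)): offset=10
After 4 (read(8)): returned 'BHFN7ILI', offset=18
After 5 (read(7)): returned '1IF6', offset=22
After 6 (seek(-14, END)): offset=8
After 7 (seek(-6, END)): offset=16
After 8 (read(8)): returned 'LI1IF6', offset=22
After 9 (read(6)): returned '', offset=22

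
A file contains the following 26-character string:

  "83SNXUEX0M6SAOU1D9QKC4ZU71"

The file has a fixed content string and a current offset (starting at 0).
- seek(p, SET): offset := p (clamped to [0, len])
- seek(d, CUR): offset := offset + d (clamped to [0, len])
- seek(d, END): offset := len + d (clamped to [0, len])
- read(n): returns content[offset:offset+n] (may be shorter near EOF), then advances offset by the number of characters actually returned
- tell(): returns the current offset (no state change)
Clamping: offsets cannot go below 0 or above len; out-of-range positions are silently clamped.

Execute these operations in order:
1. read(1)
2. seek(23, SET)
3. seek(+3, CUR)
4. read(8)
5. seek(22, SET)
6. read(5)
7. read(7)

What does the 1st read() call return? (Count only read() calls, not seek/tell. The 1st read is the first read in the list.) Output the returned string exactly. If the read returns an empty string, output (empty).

Answer: 8

Derivation:
After 1 (read(1)): returned '8', offset=1
After 2 (seek(23, SET)): offset=23
After 3 (seek(+3, CUR)): offset=26
After 4 (read(8)): returned '', offset=26
After 5 (seek(22, SET)): offset=22
After 6 (read(5)): returned 'ZU71', offset=26
After 7 (read(7)): returned '', offset=26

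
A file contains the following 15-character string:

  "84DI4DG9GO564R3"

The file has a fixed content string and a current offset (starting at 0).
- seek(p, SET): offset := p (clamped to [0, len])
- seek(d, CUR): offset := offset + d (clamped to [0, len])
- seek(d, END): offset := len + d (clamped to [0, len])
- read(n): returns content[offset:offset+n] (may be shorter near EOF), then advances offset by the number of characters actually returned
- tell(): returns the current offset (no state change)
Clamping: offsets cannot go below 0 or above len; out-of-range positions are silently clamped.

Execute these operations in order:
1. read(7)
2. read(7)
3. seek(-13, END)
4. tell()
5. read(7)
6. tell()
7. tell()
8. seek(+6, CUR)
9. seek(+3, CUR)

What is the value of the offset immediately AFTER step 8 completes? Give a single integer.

Answer: 15

Derivation:
After 1 (read(7)): returned '84DI4DG', offset=7
After 2 (read(7)): returned '9GO564R', offset=14
After 3 (seek(-13, END)): offset=2
After 4 (tell()): offset=2
After 5 (read(7)): returned 'DI4DG9G', offset=9
After 6 (tell()): offset=9
After 7 (tell()): offset=9
After 8 (seek(+6, CUR)): offset=15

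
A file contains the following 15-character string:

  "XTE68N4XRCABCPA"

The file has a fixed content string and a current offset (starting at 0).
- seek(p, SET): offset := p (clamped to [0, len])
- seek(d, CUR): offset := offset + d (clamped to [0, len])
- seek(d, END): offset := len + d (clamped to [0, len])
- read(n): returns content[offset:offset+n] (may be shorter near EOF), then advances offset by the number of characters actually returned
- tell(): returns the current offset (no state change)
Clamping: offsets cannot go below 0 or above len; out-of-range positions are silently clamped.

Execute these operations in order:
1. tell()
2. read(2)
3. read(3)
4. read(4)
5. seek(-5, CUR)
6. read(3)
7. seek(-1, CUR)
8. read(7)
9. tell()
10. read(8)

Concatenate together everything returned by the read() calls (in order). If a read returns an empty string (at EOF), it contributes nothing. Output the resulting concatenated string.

Answer: XTE68N4XR8N44XRCABCPA

Derivation:
After 1 (tell()): offset=0
After 2 (read(2)): returned 'XT', offset=2
After 3 (read(3)): returned 'E68', offset=5
After 4 (read(4)): returned 'N4XR', offset=9
After 5 (seek(-5, CUR)): offset=4
After 6 (read(3)): returned '8N4', offset=7
After 7 (seek(-1, CUR)): offset=6
After 8 (read(7)): returned '4XRCABC', offset=13
After 9 (tell()): offset=13
After 10 (read(8)): returned 'PA', offset=15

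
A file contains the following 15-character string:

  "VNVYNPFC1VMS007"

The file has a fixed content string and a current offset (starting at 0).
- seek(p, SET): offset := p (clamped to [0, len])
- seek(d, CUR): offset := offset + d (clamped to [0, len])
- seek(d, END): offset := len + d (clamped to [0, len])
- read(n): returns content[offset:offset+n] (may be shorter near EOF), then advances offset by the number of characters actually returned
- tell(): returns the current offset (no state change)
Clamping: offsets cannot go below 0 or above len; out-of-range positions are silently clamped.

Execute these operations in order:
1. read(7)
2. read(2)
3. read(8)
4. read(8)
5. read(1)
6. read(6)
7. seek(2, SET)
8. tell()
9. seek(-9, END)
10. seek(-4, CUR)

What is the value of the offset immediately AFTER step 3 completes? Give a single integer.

Answer: 15

Derivation:
After 1 (read(7)): returned 'VNVYNPF', offset=7
After 2 (read(2)): returned 'C1', offset=9
After 3 (read(8)): returned 'VMS007', offset=15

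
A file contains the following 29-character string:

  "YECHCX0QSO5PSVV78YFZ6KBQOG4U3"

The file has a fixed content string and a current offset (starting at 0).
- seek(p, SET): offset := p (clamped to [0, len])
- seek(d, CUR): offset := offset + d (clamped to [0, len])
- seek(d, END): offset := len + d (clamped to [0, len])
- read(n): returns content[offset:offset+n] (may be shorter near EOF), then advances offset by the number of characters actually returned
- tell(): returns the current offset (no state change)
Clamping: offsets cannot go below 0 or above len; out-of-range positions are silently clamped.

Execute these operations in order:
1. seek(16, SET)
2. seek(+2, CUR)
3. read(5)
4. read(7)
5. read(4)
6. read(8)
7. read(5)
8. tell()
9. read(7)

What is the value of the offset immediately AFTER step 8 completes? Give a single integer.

Answer: 29

Derivation:
After 1 (seek(16, SET)): offset=16
After 2 (seek(+2, CUR)): offset=18
After 3 (read(5)): returned 'FZ6KB', offset=23
After 4 (read(7)): returned 'QOG4U3', offset=29
After 5 (read(4)): returned '', offset=29
After 6 (read(8)): returned '', offset=29
After 7 (read(5)): returned '', offset=29
After 8 (tell()): offset=29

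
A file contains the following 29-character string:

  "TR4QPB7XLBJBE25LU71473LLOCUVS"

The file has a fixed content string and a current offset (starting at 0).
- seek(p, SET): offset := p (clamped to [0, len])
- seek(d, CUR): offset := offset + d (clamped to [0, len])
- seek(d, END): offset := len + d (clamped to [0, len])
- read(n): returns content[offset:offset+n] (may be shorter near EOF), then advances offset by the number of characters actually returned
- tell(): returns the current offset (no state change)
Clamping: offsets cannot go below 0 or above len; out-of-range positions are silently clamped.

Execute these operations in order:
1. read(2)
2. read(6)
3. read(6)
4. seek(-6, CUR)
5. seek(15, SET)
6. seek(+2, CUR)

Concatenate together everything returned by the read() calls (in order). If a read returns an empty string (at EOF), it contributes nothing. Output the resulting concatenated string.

After 1 (read(2)): returned 'TR', offset=2
After 2 (read(6)): returned '4QPB7X', offset=8
After 3 (read(6)): returned 'LBJBE2', offset=14
After 4 (seek(-6, CUR)): offset=8
After 5 (seek(15, SET)): offset=15
After 6 (seek(+2, CUR)): offset=17

Answer: TR4QPB7XLBJBE2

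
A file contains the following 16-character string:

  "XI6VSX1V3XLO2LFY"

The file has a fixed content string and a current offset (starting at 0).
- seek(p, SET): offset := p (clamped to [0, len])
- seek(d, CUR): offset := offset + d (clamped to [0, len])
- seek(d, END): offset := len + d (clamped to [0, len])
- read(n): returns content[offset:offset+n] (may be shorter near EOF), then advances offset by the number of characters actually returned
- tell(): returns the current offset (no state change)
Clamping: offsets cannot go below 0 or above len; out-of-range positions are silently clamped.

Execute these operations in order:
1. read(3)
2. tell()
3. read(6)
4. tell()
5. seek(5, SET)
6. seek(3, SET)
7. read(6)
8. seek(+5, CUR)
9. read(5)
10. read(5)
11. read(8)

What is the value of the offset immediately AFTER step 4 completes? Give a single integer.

Answer: 9

Derivation:
After 1 (read(3)): returned 'XI6', offset=3
After 2 (tell()): offset=3
After 3 (read(6)): returned 'VSX1V3', offset=9
After 4 (tell()): offset=9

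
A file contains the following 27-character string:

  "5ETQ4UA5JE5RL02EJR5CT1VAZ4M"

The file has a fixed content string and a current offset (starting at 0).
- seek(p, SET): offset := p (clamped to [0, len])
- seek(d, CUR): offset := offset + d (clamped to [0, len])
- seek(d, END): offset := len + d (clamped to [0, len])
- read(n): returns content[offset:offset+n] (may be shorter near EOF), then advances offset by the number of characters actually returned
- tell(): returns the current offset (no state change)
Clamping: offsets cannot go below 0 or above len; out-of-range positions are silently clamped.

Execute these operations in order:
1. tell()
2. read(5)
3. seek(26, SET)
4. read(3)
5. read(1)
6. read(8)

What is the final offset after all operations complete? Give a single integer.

After 1 (tell()): offset=0
After 2 (read(5)): returned '5ETQ4', offset=5
After 3 (seek(26, SET)): offset=26
After 4 (read(3)): returned 'M', offset=27
After 5 (read(1)): returned '', offset=27
After 6 (read(8)): returned '', offset=27

Answer: 27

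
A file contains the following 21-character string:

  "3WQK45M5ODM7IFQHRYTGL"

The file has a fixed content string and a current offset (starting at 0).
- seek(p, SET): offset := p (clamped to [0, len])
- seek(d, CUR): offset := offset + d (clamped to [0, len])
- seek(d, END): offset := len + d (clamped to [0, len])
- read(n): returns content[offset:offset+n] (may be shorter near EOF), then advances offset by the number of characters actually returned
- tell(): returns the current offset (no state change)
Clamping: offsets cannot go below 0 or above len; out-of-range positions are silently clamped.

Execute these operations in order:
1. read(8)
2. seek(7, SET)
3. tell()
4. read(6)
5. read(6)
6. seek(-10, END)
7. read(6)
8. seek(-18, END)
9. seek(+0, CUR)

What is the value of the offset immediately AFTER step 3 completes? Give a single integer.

Answer: 7

Derivation:
After 1 (read(8)): returned '3WQK45M5', offset=8
After 2 (seek(7, SET)): offset=7
After 3 (tell()): offset=7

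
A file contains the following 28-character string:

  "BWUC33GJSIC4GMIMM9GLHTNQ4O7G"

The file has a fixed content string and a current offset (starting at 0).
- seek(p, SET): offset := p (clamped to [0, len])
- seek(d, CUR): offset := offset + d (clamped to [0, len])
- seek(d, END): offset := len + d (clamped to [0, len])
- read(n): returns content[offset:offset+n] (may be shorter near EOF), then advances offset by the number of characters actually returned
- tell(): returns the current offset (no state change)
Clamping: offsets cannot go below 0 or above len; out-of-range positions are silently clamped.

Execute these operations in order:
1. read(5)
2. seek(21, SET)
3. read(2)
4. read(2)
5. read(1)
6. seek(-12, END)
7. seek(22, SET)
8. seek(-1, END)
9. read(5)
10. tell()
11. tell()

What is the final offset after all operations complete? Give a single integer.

After 1 (read(5)): returned 'BWUC3', offset=5
After 2 (seek(21, SET)): offset=21
After 3 (read(2)): returned 'TN', offset=23
After 4 (read(2)): returned 'Q4', offset=25
After 5 (read(1)): returned 'O', offset=26
After 6 (seek(-12, END)): offset=16
After 7 (seek(22, SET)): offset=22
After 8 (seek(-1, END)): offset=27
After 9 (read(5)): returned 'G', offset=28
After 10 (tell()): offset=28
After 11 (tell()): offset=28

Answer: 28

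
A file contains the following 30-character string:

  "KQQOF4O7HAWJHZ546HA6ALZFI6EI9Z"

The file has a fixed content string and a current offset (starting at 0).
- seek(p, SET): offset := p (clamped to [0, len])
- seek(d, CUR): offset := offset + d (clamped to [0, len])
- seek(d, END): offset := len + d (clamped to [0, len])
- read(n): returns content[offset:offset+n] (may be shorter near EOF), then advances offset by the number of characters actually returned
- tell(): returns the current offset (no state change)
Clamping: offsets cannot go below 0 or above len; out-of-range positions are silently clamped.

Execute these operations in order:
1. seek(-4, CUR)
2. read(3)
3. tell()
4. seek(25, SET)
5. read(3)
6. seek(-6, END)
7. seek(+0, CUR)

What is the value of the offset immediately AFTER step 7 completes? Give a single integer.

After 1 (seek(-4, CUR)): offset=0
After 2 (read(3)): returned 'KQQ', offset=3
After 3 (tell()): offset=3
After 4 (seek(25, SET)): offset=25
After 5 (read(3)): returned '6EI', offset=28
After 6 (seek(-6, END)): offset=24
After 7 (seek(+0, CUR)): offset=24

Answer: 24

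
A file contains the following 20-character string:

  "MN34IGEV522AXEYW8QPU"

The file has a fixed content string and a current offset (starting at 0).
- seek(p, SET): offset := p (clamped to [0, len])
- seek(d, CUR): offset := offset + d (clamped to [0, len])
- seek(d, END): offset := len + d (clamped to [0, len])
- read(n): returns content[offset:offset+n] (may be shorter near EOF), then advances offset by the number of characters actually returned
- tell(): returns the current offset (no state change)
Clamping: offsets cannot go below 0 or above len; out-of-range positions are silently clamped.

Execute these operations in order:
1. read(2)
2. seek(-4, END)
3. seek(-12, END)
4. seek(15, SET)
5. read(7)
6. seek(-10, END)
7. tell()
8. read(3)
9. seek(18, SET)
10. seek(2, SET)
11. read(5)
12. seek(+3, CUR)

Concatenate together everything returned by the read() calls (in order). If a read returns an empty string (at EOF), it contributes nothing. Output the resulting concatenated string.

After 1 (read(2)): returned 'MN', offset=2
After 2 (seek(-4, END)): offset=16
After 3 (seek(-12, END)): offset=8
After 4 (seek(15, SET)): offset=15
After 5 (read(7)): returned 'W8QPU', offset=20
After 6 (seek(-10, END)): offset=10
After 7 (tell()): offset=10
After 8 (read(3)): returned '2AX', offset=13
After 9 (seek(18, SET)): offset=18
After 10 (seek(2, SET)): offset=2
After 11 (read(5)): returned '34IGE', offset=7
After 12 (seek(+3, CUR)): offset=10

Answer: MNW8QPU2AX34IGE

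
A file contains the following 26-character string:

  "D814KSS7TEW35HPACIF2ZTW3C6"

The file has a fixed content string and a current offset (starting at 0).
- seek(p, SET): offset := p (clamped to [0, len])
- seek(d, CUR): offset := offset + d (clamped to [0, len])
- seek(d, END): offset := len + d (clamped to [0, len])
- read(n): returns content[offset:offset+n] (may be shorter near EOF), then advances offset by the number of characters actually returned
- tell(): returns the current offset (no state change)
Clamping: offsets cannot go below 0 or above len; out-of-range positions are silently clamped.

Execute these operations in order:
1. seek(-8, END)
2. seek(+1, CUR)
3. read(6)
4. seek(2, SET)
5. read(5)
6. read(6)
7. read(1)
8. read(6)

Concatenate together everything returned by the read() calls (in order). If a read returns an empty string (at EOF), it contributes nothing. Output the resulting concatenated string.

After 1 (seek(-8, END)): offset=18
After 2 (seek(+1, CUR)): offset=19
After 3 (read(6)): returned '2ZTW3C', offset=25
After 4 (seek(2, SET)): offset=2
After 5 (read(5)): returned '14KSS', offset=7
After 6 (read(6)): returned '7TEW35', offset=13
After 7 (read(1)): returned 'H', offset=14
After 8 (read(6)): returned 'PACIF2', offset=20

Answer: 2ZTW3C14KSS7TEW35HPACIF2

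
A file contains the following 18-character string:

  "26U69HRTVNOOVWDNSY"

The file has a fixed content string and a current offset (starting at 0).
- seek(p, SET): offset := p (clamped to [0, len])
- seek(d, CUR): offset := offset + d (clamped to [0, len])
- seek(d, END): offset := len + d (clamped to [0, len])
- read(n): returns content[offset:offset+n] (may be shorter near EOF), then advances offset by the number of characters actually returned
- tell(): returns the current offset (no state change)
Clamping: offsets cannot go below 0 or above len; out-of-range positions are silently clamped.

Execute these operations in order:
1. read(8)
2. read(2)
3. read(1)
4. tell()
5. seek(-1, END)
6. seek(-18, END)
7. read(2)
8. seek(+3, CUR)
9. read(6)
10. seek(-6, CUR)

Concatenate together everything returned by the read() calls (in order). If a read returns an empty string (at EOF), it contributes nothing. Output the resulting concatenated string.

After 1 (read(8)): returned '26U69HRT', offset=8
After 2 (read(2)): returned 'VN', offset=10
After 3 (read(1)): returned 'O', offset=11
After 4 (tell()): offset=11
After 5 (seek(-1, END)): offset=17
After 6 (seek(-18, END)): offset=0
After 7 (read(2)): returned '26', offset=2
After 8 (seek(+3, CUR)): offset=5
After 9 (read(6)): returned 'HRTVNO', offset=11
After 10 (seek(-6, CUR)): offset=5

Answer: 26U69HRTVNO26HRTVNO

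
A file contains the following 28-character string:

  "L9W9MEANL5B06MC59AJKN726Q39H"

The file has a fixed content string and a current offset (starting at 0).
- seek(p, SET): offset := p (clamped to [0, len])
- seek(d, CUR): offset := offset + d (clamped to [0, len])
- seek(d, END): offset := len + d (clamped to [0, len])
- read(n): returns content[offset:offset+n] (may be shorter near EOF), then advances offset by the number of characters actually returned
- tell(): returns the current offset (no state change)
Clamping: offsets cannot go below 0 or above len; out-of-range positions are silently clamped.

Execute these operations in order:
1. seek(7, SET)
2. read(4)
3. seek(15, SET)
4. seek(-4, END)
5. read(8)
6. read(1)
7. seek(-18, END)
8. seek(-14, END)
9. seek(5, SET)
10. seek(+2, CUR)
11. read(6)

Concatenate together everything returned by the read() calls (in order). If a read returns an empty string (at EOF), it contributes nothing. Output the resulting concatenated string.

Answer: NL5BQ39HNL5B06

Derivation:
After 1 (seek(7, SET)): offset=7
After 2 (read(4)): returned 'NL5B', offset=11
After 3 (seek(15, SET)): offset=15
After 4 (seek(-4, END)): offset=24
After 5 (read(8)): returned 'Q39H', offset=28
After 6 (read(1)): returned '', offset=28
After 7 (seek(-18, END)): offset=10
After 8 (seek(-14, END)): offset=14
After 9 (seek(5, SET)): offset=5
After 10 (seek(+2, CUR)): offset=7
After 11 (read(6)): returned 'NL5B06', offset=13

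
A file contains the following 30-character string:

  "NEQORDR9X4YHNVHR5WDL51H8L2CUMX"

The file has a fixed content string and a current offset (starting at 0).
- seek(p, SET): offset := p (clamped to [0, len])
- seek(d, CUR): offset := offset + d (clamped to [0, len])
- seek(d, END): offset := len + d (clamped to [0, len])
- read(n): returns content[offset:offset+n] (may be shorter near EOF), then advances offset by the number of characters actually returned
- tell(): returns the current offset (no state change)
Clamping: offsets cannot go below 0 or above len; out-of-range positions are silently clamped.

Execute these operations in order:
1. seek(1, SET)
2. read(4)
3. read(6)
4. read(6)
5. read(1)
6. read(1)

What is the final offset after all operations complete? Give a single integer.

Answer: 19

Derivation:
After 1 (seek(1, SET)): offset=1
After 2 (read(4)): returned 'EQOR', offset=5
After 3 (read(6)): returned 'DR9X4Y', offset=11
After 4 (read(6)): returned 'HNVHR5', offset=17
After 5 (read(1)): returned 'W', offset=18
After 6 (read(1)): returned 'D', offset=19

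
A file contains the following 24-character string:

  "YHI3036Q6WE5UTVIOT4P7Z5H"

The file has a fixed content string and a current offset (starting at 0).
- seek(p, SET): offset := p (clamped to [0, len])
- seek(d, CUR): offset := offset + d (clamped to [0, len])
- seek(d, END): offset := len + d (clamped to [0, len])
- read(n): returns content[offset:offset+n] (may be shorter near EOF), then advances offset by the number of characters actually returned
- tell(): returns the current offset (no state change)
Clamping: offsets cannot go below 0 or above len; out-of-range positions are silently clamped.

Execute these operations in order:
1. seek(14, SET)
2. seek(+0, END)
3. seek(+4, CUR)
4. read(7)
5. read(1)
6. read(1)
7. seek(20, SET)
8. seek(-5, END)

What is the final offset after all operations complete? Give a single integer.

After 1 (seek(14, SET)): offset=14
After 2 (seek(+0, END)): offset=24
After 3 (seek(+4, CUR)): offset=24
After 4 (read(7)): returned '', offset=24
After 5 (read(1)): returned '', offset=24
After 6 (read(1)): returned '', offset=24
After 7 (seek(20, SET)): offset=20
After 8 (seek(-5, END)): offset=19

Answer: 19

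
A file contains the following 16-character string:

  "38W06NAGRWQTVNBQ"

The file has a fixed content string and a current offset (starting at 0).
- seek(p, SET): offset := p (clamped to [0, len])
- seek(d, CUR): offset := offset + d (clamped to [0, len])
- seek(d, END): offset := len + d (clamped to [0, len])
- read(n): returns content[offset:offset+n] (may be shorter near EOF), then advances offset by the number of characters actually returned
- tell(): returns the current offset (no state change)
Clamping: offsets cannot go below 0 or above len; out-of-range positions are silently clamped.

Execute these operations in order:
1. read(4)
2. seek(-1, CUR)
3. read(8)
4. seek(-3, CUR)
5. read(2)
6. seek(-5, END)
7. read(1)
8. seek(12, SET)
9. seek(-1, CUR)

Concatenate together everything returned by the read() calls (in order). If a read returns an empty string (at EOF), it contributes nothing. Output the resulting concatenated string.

After 1 (read(4)): returned '38W0', offset=4
After 2 (seek(-1, CUR)): offset=3
After 3 (read(8)): returned '06NAGRWQ', offset=11
After 4 (seek(-3, CUR)): offset=8
After 5 (read(2)): returned 'RW', offset=10
After 6 (seek(-5, END)): offset=11
After 7 (read(1)): returned 'T', offset=12
After 8 (seek(12, SET)): offset=12
After 9 (seek(-1, CUR)): offset=11

Answer: 38W006NAGRWQRWT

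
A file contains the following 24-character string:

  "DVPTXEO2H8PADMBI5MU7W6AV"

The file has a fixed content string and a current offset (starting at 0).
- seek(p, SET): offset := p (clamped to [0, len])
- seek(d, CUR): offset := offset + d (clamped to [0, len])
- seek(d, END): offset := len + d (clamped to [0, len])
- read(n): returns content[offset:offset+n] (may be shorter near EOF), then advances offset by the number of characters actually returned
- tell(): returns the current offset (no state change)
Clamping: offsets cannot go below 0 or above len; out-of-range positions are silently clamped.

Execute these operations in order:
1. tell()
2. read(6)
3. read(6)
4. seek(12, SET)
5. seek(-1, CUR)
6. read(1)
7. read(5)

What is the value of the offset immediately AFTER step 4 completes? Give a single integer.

Answer: 12

Derivation:
After 1 (tell()): offset=0
After 2 (read(6)): returned 'DVPTXE', offset=6
After 3 (read(6)): returned 'O2H8PA', offset=12
After 4 (seek(12, SET)): offset=12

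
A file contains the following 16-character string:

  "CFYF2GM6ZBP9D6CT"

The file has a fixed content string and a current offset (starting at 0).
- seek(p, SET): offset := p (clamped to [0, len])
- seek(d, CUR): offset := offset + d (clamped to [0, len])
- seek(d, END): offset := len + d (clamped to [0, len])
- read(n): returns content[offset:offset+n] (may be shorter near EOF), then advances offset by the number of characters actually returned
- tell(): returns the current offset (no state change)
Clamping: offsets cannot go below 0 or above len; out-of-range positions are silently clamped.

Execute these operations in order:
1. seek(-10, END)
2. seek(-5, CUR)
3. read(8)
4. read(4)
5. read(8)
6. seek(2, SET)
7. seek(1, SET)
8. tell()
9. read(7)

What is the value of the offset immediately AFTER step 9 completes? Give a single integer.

After 1 (seek(-10, END)): offset=6
After 2 (seek(-5, CUR)): offset=1
After 3 (read(8)): returned 'FYF2GM6Z', offset=9
After 4 (read(4)): returned 'BP9D', offset=13
After 5 (read(8)): returned '6CT', offset=16
After 6 (seek(2, SET)): offset=2
After 7 (seek(1, SET)): offset=1
After 8 (tell()): offset=1
After 9 (read(7)): returned 'FYF2GM6', offset=8

Answer: 8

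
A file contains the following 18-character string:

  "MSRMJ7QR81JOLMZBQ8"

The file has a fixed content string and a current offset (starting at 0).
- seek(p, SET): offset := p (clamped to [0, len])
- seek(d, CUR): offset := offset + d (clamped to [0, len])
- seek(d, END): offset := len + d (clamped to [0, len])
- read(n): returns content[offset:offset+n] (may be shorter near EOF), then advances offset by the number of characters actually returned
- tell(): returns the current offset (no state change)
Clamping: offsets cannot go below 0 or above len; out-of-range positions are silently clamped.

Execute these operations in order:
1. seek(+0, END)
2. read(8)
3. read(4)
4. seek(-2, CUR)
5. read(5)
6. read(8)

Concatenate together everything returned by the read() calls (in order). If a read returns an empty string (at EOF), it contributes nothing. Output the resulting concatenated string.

After 1 (seek(+0, END)): offset=18
After 2 (read(8)): returned '', offset=18
After 3 (read(4)): returned '', offset=18
After 4 (seek(-2, CUR)): offset=16
After 5 (read(5)): returned 'Q8', offset=18
After 6 (read(8)): returned '', offset=18

Answer: Q8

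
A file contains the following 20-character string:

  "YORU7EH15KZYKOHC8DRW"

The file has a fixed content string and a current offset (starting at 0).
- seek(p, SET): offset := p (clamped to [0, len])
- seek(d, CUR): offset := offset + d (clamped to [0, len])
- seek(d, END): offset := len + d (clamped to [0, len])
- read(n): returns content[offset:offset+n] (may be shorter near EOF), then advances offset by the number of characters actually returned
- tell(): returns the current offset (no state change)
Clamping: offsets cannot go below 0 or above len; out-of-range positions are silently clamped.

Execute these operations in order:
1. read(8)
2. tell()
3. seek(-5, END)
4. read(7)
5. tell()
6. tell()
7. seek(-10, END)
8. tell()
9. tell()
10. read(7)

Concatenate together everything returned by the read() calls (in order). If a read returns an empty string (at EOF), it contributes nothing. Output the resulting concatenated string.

Answer: YORU7EH1C8DRWZYKOHC8

Derivation:
After 1 (read(8)): returned 'YORU7EH1', offset=8
After 2 (tell()): offset=8
After 3 (seek(-5, END)): offset=15
After 4 (read(7)): returned 'C8DRW', offset=20
After 5 (tell()): offset=20
After 6 (tell()): offset=20
After 7 (seek(-10, END)): offset=10
After 8 (tell()): offset=10
After 9 (tell()): offset=10
After 10 (read(7)): returned 'ZYKOHC8', offset=17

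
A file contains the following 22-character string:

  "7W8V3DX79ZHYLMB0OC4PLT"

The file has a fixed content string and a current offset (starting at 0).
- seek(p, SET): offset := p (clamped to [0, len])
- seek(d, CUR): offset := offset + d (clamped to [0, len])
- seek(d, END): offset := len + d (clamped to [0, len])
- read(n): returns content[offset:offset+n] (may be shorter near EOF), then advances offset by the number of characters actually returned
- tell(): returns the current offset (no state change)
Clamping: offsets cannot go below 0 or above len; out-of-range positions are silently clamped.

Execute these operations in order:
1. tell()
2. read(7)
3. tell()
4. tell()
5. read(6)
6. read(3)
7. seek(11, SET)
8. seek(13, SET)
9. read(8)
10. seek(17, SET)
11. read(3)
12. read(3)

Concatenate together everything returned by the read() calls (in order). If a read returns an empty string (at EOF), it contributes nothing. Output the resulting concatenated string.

Answer: 7W8V3DX79ZHYLMB0MB0OC4PLC4PLT

Derivation:
After 1 (tell()): offset=0
After 2 (read(7)): returned '7W8V3DX', offset=7
After 3 (tell()): offset=7
After 4 (tell()): offset=7
After 5 (read(6)): returned '79ZHYL', offset=13
After 6 (read(3)): returned 'MB0', offset=16
After 7 (seek(11, SET)): offset=11
After 8 (seek(13, SET)): offset=13
After 9 (read(8)): returned 'MB0OC4PL', offset=21
After 10 (seek(17, SET)): offset=17
After 11 (read(3)): returned 'C4P', offset=20
After 12 (read(3)): returned 'LT', offset=22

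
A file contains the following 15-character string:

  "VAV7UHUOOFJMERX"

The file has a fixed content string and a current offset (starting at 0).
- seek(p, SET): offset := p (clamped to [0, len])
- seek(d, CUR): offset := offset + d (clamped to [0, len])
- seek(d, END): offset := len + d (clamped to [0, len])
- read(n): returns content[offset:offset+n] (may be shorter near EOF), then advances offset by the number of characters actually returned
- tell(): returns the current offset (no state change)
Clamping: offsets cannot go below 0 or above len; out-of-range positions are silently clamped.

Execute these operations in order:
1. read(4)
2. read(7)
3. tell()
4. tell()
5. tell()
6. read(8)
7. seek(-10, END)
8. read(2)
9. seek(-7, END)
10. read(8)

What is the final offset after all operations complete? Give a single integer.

After 1 (read(4)): returned 'VAV7', offset=4
After 2 (read(7)): returned 'UHUOOFJ', offset=11
After 3 (tell()): offset=11
After 4 (tell()): offset=11
After 5 (tell()): offset=11
After 6 (read(8)): returned 'MERX', offset=15
After 7 (seek(-10, END)): offset=5
After 8 (read(2)): returned 'HU', offset=7
After 9 (seek(-7, END)): offset=8
After 10 (read(8)): returned 'OFJMERX', offset=15

Answer: 15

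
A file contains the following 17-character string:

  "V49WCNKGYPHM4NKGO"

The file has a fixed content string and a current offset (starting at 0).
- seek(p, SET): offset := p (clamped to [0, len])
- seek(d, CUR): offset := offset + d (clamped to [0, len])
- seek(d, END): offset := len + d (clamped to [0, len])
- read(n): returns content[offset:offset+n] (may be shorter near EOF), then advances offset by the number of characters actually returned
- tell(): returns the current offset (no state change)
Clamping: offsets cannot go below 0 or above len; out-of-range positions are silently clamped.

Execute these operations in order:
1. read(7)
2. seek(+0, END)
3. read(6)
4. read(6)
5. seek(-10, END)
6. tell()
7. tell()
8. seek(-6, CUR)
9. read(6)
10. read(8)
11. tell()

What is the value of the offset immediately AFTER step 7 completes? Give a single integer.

After 1 (read(7)): returned 'V49WCNK', offset=7
After 2 (seek(+0, END)): offset=17
After 3 (read(6)): returned '', offset=17
After 4 (read(6)): returned '', offset=17
After 5 (seek(-10, END)): offset=7
After 6 (tell()): offset=7
After 7 (tell()): offset=7

Answer: 7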